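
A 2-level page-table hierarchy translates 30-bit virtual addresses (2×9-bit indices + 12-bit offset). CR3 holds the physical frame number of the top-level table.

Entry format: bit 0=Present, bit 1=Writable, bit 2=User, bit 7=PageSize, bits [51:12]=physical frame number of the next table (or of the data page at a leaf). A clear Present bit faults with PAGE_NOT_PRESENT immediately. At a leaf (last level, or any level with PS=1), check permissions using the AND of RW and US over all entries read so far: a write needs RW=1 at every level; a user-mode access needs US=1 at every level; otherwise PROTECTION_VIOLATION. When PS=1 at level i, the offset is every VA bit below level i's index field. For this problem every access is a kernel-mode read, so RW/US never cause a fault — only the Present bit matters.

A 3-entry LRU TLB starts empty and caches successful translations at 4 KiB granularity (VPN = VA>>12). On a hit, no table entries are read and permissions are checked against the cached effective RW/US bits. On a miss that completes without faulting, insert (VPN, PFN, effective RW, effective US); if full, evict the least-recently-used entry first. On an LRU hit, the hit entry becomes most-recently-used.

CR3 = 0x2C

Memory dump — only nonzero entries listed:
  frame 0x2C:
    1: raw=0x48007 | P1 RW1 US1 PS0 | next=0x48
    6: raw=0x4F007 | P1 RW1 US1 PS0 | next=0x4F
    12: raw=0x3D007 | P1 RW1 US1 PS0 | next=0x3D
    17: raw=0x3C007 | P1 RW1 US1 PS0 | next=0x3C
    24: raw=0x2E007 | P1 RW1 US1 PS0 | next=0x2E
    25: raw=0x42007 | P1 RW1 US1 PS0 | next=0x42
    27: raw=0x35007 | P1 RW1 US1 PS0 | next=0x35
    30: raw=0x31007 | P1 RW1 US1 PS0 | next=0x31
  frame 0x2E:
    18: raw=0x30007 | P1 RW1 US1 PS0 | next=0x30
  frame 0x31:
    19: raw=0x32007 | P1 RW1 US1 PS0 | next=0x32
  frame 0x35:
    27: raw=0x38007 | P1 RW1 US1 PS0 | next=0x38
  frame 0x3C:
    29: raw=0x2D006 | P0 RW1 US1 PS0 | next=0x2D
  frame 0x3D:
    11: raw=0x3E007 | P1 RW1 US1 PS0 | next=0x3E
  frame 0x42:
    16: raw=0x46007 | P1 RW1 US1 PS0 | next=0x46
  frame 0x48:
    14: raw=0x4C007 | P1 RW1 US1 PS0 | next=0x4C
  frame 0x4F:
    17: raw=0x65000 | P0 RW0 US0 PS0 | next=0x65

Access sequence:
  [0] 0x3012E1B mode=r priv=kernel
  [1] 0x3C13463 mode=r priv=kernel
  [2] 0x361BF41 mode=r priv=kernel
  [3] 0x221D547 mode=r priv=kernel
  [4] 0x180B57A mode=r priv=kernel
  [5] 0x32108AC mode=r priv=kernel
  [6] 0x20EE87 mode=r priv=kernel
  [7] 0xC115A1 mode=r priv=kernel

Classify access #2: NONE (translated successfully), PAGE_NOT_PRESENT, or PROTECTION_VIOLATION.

Per-access translation:
#0 VA=0x3012E1B (r,kernel):
  [0] read 0x2C idx=24: raw=0x2E007 flags P=1 W=1 U=1 S=0
  [1] read 0x2E idx=18: raw=0x30007 flags P=1 W=1 U=1 S=0
  ⇒ phys 0x30E1B  [2 reads]
#1 VA=0x3C13463 (r,kernel):
  [0] read 0x2C idx=30: raw=0x31007 flags P=1 W=1 U=1 S=0
  [1] read 0x31 idx=19: raw=0x32007 flags P=1 W=1 U=1 S=0
  ⇒ phys 0x32463  [2 reads]
#2 VA=0x361BF41 (r,kernel):
  [0] read 0x2C idx=27: raw=0x35007 flags P=1 W=1 U=1 S=0
  [1] read 0x35 idx=27: raw=0x38007 flags P=1 W=1 U=1 S=0
  ⇒ phys 0x38F41  [2 reads]
#3 VA=0x221D547 (r,kernel):
  [0] read 0x2C idx=17: raw=0x3C007 flags P=1 W=1 U=1 S=0
  [1] read 0x3C idx=29: raw=0x2D006 flags P=0 W=1 U=1 S=0
  ⇒ fault: PAGE_NOT_PRESENT  — 2 lookups
#4 VA=0x180B57A (r,kernel):
  [0] read 0x2C idx=12: raw=0x3D007 flags P=1 W=1 U=1 S=0
  [1] read 0x3D idx=11: raw=0x3E007 flags P=1 W=1 U=1 S=0
  ⇒ phys 0x3E57A  [2 reads]
#5 VA=0x32108AC (r,kernel):
  [0] read 0x2C idx=25: raw=0x42007 flags P=1 W=1 U=1 S=0
  [1] read 0x42 idx=16: raw=0x46007 flags P=1 W=1 U=1 S=0
  ⇒ phys 0x468AC  [2 reads]
#6 VA=0x20EE87 (r,kernel):
  [0] read 0x2C idx=1: raw=0x48007 flags P=1 W=1 U=1 S=0
  [1] read 0x48 idx=14: raw=0x4C007 flags P=1 W=1 U=1 S=0
  ⇒ phys 0x4CE87  [2 reads]
#7 VA=0xC115A1 (r,kernel):
  [0] read 0x2C idx=6: raw=0x4F007 flags P=1 W=1 U=1 S=0
  [1] read 0x4F idx=17: raw=0x65000 flags P=0 W=0 U=0 S=0
  ⇒ fault: PAGE_NOT_PRESENT  — 2 lookups

Access #2 fault: NONE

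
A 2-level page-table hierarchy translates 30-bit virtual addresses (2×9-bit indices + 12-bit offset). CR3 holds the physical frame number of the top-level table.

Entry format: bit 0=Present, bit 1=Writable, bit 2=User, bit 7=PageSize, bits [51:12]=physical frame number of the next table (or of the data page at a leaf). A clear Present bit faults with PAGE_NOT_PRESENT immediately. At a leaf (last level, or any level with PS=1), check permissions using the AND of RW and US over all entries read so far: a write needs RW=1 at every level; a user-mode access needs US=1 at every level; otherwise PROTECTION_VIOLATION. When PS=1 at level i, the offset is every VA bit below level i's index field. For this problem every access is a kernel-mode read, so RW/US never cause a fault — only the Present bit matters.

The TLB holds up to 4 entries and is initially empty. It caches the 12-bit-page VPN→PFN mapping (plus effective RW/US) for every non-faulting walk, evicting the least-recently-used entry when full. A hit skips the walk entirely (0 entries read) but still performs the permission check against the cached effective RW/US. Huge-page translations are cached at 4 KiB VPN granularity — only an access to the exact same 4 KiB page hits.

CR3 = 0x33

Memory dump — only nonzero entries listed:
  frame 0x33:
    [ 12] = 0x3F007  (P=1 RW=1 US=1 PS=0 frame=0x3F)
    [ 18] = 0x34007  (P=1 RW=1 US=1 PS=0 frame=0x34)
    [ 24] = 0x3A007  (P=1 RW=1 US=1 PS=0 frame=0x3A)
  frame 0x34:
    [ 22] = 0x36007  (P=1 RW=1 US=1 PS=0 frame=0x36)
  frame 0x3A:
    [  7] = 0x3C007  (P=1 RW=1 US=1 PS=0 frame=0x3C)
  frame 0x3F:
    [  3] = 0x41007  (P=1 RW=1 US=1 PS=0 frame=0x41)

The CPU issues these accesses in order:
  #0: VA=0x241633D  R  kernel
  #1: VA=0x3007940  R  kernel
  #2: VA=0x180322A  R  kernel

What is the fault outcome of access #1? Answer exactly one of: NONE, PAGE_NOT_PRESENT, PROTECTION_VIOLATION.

Per-access translation:
#0 VA=0x241633D (r,kernel):
  lvl0: tbl 0x33, slot 18 ⇒ 0x34007 (P1/RW1/US1/PS0)
  lvl1: tbl 0x34, slot 22 ⇒ 0x36007 (P1/RW1/US1/PS0)
  ✓ 0x3633D  — 2 lookups
#1 VA=0x3007940 (r,kernel):
  lvl0: tbl 0x33, slot 24 ⇒ 0x3A007 (P1/RW1/US1/PS0)
  lvl1: tbl 0x3A, slot 7 ⇒ 0x3C007 (P1/RW1/US1/PS0)
  ✓ 0x3C940  — 2 lookups
#2 VA=0x180322A (r,kernel):
  lvl0: tbl 0x33, slot 12 ⇒ 0x3F007 (P1/RW1/US1/PS0)
  lvl1: tbl 0x3F, slot 3 ⇒ 0x41007 (P1/RW1/US1/PS0)
  ✓ 0x4122A  — 2 lookups

Access #1 fault: NONE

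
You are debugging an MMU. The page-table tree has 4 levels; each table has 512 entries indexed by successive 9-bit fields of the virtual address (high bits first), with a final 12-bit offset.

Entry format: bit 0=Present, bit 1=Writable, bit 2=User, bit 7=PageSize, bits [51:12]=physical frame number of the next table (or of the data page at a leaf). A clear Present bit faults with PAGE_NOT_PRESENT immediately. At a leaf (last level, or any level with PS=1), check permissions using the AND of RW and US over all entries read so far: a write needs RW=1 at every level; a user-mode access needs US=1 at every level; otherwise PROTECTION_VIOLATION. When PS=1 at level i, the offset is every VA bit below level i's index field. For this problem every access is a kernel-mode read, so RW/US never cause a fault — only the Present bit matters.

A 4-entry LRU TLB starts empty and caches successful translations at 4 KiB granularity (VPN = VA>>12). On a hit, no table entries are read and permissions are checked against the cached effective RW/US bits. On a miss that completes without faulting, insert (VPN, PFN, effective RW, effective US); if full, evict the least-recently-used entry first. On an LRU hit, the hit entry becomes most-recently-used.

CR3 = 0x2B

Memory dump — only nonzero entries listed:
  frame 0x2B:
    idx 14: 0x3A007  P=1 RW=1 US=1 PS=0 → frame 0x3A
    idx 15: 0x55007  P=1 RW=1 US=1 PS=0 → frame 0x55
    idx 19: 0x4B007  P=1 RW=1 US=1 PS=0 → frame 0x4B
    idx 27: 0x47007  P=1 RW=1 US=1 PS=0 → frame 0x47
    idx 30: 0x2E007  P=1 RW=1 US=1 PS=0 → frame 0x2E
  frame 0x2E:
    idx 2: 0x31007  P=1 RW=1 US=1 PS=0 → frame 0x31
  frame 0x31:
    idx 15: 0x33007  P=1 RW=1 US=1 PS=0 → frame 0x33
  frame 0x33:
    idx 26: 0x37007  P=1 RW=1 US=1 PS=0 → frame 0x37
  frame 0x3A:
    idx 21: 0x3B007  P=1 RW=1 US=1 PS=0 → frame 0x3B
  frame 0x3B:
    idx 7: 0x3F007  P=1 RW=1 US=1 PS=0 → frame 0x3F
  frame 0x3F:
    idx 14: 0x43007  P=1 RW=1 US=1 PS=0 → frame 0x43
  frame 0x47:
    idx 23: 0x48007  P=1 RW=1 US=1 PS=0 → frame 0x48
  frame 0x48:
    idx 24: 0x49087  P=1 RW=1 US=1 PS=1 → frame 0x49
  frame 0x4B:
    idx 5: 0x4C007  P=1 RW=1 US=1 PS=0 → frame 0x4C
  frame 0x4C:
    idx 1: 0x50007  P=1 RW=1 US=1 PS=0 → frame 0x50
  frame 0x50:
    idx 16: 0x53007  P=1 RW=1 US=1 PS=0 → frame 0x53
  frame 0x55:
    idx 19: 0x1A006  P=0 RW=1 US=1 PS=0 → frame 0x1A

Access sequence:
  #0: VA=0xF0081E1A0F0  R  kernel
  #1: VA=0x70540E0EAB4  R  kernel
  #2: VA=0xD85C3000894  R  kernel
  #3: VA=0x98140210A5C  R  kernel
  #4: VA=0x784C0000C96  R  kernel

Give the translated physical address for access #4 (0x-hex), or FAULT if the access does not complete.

Walk each access:
#0 VA=0xF0081E1A0F0 (r,kernel):
  lvl0: tbl 0x2B, slot 30 ⇒ 0x2E007 (P1/RW1/US1/PS0)
  lvl1: tbl 0x2E, slot 2 ⇒ 0x31007 (P1/RW1/US1/PS0)
  lvl2: tbl 0x31, slot 15 ⇒ 0x33007 (P1/RW1/US1/PS0)
  lvl3: tbl 0x33, slot 26 ⇒ 0x37007 (P1/RW1/US1/PS0)
  ⇒ phys 0x370F0  [4 reads]
#1 VA=0x70540E0EAB4 (r,kernel):
  lvl0: tbl 0x2B, slot 14 ⇒ 0x3A007 (P1/RW1/US1/PS0)
  lvl1: tbl 0x3A, slot 21 ⇒ 0x3B007 (P1/RW1/US1/PS0)
  lvl2: tbl 0x3B, slot 7 ⇒ 0x3F007 (P1/RW1/US1/PS0)
  lvl3: tbl 0x3F, slot 14 ⇒ 0x43007 (P1/RW1/US1/PS0)
  ⇒ phys 0x43AB4  [4 reads]
#2 VA=0xD85C3000894 (r,kernel):
  lvl0: tbl 0x2B, slot 27 ⇒ 0x47007 (P1/RW1/US1/PS0)
  lvl1: tbl 0x47, slot 23 ⇒ 0x48007 (P1/RW1/US1/PS0)
  lvl2: tbl 0x48, slot 24 ⇒ 0x49087 (P1/RW1/US1/PS1)
  ⇒ phys 0x49894 (huge @L2)  [3 reads]
#3 VA=0x98140210A5C (r,kernel):
  lvl0: tbl 0x2B, slot 19 ⇒ 0x4B007 (P1/RW1/US1/PS0)
  lvl1: tbl 0x4B, slot 5 ⇒ 0x4C007 (P1/RW1/US1/PS0)
  lvl2: tbl 0x4C, slot 1 ⇒ 0x50007 (P1/RW1/US1/PS0)
  lvl3: tbl 0x50, slot 16 ⇒ 0x53007 (P1/RW1/US1/PS0)
  ⇒ phys 0x53A5C  [4 reads]
#4 VA=0x784C0000C96 (r,kernel):
  lvl0: tbl 0x2B, slot 15 ⇒ 0x55007 (P1/RW1/US1/PS0)
  lvl1: tbl 0x55, slot 19 ⇒ 0x1A006 (P0/RW1/US1/PS0)
  ⇒ fault: PAGE_NOT_PRESENT  — 2 lookups

Access #4 PA: FAULT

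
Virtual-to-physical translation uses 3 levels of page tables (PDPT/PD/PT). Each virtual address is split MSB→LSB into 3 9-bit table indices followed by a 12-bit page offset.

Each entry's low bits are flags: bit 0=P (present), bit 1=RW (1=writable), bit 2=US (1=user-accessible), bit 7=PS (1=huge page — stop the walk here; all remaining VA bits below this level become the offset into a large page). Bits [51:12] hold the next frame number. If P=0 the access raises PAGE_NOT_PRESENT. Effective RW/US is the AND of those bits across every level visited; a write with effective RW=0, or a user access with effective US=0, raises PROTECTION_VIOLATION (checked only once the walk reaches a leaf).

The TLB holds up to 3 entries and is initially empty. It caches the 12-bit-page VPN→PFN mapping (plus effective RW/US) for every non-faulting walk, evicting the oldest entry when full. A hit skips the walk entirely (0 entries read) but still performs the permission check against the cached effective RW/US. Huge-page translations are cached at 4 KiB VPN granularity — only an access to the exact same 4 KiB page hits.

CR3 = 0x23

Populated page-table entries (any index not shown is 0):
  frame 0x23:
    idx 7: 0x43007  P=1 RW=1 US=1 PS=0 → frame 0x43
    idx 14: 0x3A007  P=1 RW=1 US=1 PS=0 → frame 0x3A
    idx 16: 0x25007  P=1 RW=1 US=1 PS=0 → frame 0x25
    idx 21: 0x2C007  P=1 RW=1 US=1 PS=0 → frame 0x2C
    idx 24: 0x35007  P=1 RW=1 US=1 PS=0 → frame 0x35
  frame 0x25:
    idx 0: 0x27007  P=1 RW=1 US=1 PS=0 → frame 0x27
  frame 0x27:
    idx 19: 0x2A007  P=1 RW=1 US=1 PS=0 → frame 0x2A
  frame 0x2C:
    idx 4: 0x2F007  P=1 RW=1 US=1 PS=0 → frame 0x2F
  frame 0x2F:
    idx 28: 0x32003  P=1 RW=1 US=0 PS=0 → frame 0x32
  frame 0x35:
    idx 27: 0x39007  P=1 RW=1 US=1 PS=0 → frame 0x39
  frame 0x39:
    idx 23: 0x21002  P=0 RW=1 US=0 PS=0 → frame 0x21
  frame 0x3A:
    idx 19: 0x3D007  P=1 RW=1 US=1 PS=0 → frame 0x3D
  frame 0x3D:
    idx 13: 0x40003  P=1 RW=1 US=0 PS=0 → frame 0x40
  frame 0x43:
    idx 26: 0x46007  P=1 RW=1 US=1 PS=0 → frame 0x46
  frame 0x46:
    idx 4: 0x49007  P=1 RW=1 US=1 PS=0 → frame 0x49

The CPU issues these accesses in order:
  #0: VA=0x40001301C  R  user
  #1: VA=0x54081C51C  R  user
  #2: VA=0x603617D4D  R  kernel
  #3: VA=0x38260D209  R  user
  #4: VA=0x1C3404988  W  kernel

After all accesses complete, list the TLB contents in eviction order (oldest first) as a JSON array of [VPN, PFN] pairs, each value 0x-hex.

Walk each access:
#0 VA=0x40001301C (r,user):
  L0 @0x23[16] → 0x25007  P=1,RW=1,US=1,PS=0
  L1 @0x25[0] → 0x27007  P=1,RW=1,US=1,PS=0
  L2 @0x27[19] → 0x2A007  P=1,RW=1,US=1,PS=0
  ✓ 0x2A01C  — 3 lookups
#1 VA=0x54081C51C (r,user):
  L0 @0x23[21] → 0x2C007  P=1,RW=1,US=1,PS=0
  L1 @0x2C[4] → 0x2F007  P=1,RW=1,US=1,PS=0
  L2 @0x2F[28] → 0x32003  P=1,RW=1,US=0,PS=0
  → PROTECTION_VIOLATION  (3 entries read)
#2 VA=0x603617D4D (r,kernel):
  L0 @0x23[24] → 0x35007  P=1,RW=1,US=1,PS=0
  L1 @0x35[27] → 0x39007  P=1,RW=1,US=1,PS=0
  L2 @0x39[23] → 0x21002  P=0,RW=1,US=0,PS=0
  → PAGE_NOT_PRESENT  (3 entries read)
#3 VA=0x38260D209 (r,user):
  L0 @0x23[14] → 0x3A007  P=1,RW=1,US=1,PS=0
  L1 @0x3A[19] → 0x3D007  P=1,RW=1,US=1,PS=0
  L2 @0x3D[13] → 0x40003  P=1,RW=1,US=0,PS=0
  → PROTECTION_VIOLATION  (3 entries read)
#4 VA=0x1C3404988 (w,kernel):
  L0 @0x23[7] → 0x43007  P=1,RW=1,US=1,PS=0
  L1 @0x43[26] → 0x46007  P=1,RW=1,US=1,PS=0
  L2 @0x46[4] → 0x49007  P=1,RW=1,US=1,PS=0
  ✓ 0x49988  — 3 lookups

TLB: [["0x400013", "0x2A"], ["0x1C3404", "0x49"]]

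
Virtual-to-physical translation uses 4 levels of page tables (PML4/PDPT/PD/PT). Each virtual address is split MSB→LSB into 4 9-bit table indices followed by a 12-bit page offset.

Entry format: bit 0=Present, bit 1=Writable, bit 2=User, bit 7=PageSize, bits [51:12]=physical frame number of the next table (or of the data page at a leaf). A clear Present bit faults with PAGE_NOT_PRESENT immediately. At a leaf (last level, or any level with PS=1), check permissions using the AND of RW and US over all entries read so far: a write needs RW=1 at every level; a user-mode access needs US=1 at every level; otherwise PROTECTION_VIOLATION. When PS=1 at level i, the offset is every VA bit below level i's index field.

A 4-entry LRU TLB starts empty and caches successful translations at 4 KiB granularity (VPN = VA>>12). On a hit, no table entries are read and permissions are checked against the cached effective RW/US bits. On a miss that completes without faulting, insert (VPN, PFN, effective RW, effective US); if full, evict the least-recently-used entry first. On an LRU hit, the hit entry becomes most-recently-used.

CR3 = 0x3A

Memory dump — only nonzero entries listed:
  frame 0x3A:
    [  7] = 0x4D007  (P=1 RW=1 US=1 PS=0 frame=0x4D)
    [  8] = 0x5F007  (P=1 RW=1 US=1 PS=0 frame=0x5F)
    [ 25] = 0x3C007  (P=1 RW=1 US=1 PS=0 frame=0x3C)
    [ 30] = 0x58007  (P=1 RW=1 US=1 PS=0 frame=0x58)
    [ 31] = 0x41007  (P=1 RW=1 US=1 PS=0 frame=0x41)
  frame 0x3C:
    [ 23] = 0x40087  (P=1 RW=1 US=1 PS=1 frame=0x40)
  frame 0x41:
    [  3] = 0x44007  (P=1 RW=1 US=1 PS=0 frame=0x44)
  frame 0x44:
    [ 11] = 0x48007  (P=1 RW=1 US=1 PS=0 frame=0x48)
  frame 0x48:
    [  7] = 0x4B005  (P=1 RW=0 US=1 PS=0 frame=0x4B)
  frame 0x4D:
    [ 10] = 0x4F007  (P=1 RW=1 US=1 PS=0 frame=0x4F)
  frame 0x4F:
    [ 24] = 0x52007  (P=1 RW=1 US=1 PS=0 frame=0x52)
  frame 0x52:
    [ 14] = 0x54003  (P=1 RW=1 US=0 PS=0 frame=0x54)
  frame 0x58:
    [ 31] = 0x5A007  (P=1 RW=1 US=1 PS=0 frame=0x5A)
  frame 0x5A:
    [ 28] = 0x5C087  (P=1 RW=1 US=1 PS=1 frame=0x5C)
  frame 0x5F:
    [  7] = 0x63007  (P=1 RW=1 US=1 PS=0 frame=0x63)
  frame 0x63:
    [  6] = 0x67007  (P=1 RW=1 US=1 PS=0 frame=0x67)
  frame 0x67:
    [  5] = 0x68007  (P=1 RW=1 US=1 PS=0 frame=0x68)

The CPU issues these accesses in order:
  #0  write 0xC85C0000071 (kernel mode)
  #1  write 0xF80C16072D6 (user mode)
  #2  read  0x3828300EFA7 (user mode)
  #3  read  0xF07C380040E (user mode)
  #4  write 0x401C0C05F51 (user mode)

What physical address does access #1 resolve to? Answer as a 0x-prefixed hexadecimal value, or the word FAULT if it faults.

Trace:
#0 VA=0xC85C0000071 (w,kernel):
  [0] read 0x3A idx=25: raw=0x3C007 flags P=1 W=1 U=1 S=0
  [1] read 0x3C idx=23: raw=0x40087 flags P=1 W=1 U=1 S=1
  ✓ 0x40071 (huge @L1)  — 2 lookups
#1 VA=0xF80C16072D6 (w,user):
  [0] read 0x3A idx=31: raw=0x41007 flags P=1 W=1 U=1 S=0
  [1] read 0x41 idx=3: raw=0x44007 flags P=1 W=1 U=1 S=0
  [2] read 0x44 idx=11: raw=0x48007 flags P=1 W=1 U=1 S=0
  [3] read 0x48 idx=7: raw=0x4B005 flags P=1 W=0 U=1 S=0
  ✗ PROTECTION_VIOLATION  [4 reads]
#2 VA=0x3828300EFA7 (r,user):
  [0] read 0x3A idx=7: raw=0x4D007 flags P=1 W=1 U=1 S=0
  [1] read 0x4D idx=10: raw=0x4F007 flags P=1 W=1 U=1 S=0
  [2] read 0x4F idx=24: raw=0x52007 flags P=1 W=1 U=1 S=0
  [3] read 0x52 idx=14: raw=0x54003 flags P=1 W=1 U=0 S=0
  ✗ PROTECTION_VIOLATION  [4 reads]
#3 VA=0xF07C380040E (r,user):
  [0] read 0x3A idx=30: raw=0x58007 flags P=1 W=1 U=1 S=0
  [1] read 0x58 idx=31: raw=0x5A007 flags P=1 W=1 U=1 S=0
  [2] read 0x5A idx=28: raw=0x5C087 flags P=1 W=1 U=1 S=1
  ✓ 0x5C40E (huge @L2)  — 3 lookups
#4 VA=0x401C0C05F51 (w,user):
  [0] read 0x3A idx=8: raw=0x5F007 flags P=1 W=1 U=1 S=0
  [1] read 0x5F idx=7: raw=0x63007 flags P=1 W=1 U=1 S=0
  [2] read 0x63 idx=6: raw=0x67007 flags P=1 W=1 U=1 S=0
  [3] read 0x67 idx=5: raw=0x68007 flags P=1 W=1 U=1 S=0
  ✓ 0x68F51  — 4 lookups

Access #1 PA: FAULT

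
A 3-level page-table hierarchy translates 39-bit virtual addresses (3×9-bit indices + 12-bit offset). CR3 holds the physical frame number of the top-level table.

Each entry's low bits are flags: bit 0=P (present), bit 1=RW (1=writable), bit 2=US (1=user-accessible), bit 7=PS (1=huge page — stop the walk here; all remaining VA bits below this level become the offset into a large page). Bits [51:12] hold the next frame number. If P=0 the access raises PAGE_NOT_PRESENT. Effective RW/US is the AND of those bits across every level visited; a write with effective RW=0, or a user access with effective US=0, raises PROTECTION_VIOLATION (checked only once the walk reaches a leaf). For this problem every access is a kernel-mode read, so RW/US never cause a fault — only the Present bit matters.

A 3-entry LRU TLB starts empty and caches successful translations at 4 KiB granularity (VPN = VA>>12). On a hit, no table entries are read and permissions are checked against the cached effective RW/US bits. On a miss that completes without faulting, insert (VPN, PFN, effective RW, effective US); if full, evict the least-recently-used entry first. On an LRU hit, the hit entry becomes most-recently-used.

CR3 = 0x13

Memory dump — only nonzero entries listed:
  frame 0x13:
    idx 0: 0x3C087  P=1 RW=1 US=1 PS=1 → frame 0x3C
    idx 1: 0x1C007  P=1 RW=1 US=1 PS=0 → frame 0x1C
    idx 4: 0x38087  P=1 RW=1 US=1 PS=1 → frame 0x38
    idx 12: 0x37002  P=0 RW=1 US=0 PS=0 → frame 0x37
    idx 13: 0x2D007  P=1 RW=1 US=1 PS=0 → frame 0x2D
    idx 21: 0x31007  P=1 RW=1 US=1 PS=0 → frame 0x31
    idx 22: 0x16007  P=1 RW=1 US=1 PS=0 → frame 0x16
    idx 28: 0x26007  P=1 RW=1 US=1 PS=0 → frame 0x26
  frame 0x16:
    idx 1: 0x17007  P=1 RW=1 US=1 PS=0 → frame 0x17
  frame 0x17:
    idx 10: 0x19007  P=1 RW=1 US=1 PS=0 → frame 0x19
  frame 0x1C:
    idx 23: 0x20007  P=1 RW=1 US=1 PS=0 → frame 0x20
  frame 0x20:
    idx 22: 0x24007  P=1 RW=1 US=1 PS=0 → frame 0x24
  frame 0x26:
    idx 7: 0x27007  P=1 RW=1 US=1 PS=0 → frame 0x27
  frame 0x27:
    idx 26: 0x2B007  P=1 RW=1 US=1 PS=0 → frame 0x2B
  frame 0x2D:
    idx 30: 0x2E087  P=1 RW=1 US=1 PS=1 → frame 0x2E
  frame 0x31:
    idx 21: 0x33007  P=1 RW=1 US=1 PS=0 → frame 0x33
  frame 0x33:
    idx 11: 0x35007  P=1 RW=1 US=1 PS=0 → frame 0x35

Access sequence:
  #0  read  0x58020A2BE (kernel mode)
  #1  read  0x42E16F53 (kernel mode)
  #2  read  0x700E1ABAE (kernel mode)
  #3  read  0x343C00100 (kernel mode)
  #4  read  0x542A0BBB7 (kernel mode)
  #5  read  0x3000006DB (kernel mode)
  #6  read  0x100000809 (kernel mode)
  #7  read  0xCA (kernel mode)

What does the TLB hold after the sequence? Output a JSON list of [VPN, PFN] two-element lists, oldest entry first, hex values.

Per-access translation:
#0 VA=0x58020A2BE (r,kernel):
  L0 @0x13[22] → 0x16007  P=1,RW=1,US=1,PS=0
  L1 @0x16[1] → 0x17007  P=1,RW=1,US=1,PS=0
  L2 @0x17[10] → 0x19007  P=1,RW=1,US=1,PS=0
  ✓ 0x192BE  — 3 lookups
#1 VA=0x42E16F53 (r,kernel):
  L0 @0x13[1] → 0x1C007  P=1,RW=1,US=1,PS=0
  L1 @0x1C[23] → 0x20007  P=1,RW=1,US=1,PS=0
  L2 @0x20[22] → 0x24007  P=1,RW=1,US=1,PS=0
  ✓ 0x24F53  — 3 lookups
#2 VA=0x700E1ABAE (r,kernel):
  L0 @0x13[28] → 0x26007  P=1,RW=1,US=1,PS=0
  L1 @0x26[7] → 0x27007  P=1,RW=1,US=1,PS=0
  L2 @0x27[26] → 0x2B007  P=1,RW=1,US=1,PS=0
  ✓ 0x2BBAE  — 3 lookups
#3 VA=0x343C00100 (r,kernel):
  L0 @0x13[13] → 0x2D007  P=1,RW=1,US=1,PS=0
  L1 @0x2D[30] → 0x2E087  P=1,RW=1,US=1,PS=1
  ✓ 0x2E100 (huge @L1)  — 2 lookups
#4 VA=0x542A0BBB7 (r,kernel):
  L0 @0x13[21] → 0x31007  P=1,RW=1,US=1,PS=0
  L1 @0x31[21] → 0x33007  P=1,RW=1,US=1,PS=0
  L2 @0x33[11] → 0x35007  P=1,RW=1,US=1,PS=0
  ✓ 0x35BB7  — 3 lookups
#5 VA=0x3000006DB (r,kernel):
  L0 @0x13[12] → 0x37002  P=0,RW=1,US=0,PS=0
  → PAGE_NOT_PRESENT  (1 entries read)
#6 VA=0x100000809 (r,kernel):
  L0 @0x13[4] → 0x38087  P=1,RW=1,US=1,PS=1
  ✓ 0x38809 (huge @L0)  — 1 lookups
#7 VA=0xCA (r,kernel):
  L0 @0x13[0] → 0x3C087  P=1,RW=1,US=1,PS=1
  ✓ 0x3C0CA (huge @L0)  — 1 lookups

TLB: [["0x542A0B", "0x35"], ["0x100000", "0x38"], ["0x0", "0x3C"]]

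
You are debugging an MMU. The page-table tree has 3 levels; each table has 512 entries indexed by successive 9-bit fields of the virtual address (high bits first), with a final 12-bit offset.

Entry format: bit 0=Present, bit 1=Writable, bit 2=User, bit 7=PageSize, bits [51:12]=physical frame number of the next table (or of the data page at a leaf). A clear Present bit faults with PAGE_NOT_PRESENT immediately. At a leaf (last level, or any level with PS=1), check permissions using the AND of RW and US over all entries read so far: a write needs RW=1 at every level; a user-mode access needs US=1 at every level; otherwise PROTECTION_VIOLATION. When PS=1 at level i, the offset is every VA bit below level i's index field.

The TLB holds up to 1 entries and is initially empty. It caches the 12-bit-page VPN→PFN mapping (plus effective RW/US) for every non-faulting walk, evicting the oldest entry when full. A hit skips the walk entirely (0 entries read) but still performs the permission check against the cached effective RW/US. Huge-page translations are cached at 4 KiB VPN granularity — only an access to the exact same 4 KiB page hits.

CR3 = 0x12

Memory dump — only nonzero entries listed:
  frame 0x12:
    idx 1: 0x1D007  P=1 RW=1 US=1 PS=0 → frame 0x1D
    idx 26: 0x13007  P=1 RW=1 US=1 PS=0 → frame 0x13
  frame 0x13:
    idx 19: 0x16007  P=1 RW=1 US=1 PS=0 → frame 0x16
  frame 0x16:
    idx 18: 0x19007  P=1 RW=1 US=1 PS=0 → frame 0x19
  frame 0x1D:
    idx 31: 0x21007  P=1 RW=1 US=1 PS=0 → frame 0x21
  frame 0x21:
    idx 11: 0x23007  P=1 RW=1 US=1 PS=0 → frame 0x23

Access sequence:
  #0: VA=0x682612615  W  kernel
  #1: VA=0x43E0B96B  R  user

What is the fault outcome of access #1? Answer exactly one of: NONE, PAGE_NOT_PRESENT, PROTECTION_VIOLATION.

Per-access translation:
#0 VA=0x682612615 (w,kernel):
  [0] read 0x12 idx=26: raw=0x13007 flags P=1 W=1 U=1 S=0
  [1] read 0x13 idx=19: raw=0x16007 flags P=1 W=1 U=1 S=0
  [2] read 0x16 idx=18: raw=0x19007 flags P=1 W=1 U=1 S=0
  ✓ 0x19615  — 3 lookups
#1 VA=0x43E0B96B (r,user):
  [0] read 0x12 idx=1: raw=0x1D007 flags P=1 W=1 U=1 S=0
  [1] read 0x1D idx=31: raw=0x21007 flags P=1 W=1 U=1 S=0
  [2] read 0x21 idx=11: raw=0x23007 flags P=1 W=1 U=1 S=0
  ✓ 0x2396B  — 3 lookups

Access #1 fault: NONE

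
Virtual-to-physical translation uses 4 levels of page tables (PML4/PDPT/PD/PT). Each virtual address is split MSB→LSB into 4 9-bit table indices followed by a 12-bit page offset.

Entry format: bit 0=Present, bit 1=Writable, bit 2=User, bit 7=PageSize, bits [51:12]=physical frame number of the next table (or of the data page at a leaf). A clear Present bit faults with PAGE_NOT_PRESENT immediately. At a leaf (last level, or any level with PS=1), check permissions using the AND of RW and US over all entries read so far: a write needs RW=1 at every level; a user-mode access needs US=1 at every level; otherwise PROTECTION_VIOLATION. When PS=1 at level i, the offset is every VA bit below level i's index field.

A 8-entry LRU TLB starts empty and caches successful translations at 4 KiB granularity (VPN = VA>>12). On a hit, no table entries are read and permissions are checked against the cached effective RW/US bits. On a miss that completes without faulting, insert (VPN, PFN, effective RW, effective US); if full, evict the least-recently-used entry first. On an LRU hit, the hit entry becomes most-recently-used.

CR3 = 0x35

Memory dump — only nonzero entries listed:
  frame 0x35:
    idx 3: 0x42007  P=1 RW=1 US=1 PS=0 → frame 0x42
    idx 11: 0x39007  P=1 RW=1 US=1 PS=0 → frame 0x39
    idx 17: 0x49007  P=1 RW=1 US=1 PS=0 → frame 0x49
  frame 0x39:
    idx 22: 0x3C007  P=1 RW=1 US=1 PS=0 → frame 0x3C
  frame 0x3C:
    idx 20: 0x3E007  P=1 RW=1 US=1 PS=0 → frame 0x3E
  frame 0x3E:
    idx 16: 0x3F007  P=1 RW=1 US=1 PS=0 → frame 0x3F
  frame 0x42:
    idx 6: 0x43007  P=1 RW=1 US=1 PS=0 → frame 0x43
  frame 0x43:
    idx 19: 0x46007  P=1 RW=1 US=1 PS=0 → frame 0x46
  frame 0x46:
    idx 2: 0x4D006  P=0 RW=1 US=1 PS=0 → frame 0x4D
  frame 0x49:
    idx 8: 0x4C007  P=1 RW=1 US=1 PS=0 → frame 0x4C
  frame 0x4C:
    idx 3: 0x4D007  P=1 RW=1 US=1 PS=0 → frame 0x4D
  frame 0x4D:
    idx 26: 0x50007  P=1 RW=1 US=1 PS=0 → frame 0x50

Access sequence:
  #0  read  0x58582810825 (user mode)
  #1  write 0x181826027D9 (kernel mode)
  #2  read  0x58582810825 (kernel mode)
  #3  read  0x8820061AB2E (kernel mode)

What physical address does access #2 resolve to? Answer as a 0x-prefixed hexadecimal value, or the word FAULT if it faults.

Per-access translation:
#0 VA=0x58582810825 (r,user):
  L0: frame=0x35 idx=11 entry=0x39007 [P=1 RW=1 US=1 PS=0]
  L1: frame=0x39 idx=22 entry=0x3C007 [P=1 RW=1 US=1 PS=0]
  L2: frame=0x3C idx=20 entry=0x3E007 [P=1 RW=1 US=1 PS=0]
  L3: frame=0x3E idx=16 entry=0x3F007 [P=1 RW=1 US=1 PS=0]
  ⇒ phys 0x3F825  [4 reads]
#1 VA=0x181826027D9 (w,kernel):
  L0: frame=0x35 idx=3 entry=0x42007 [P=1 RW=1 US=1 PS=0]
  L1: frame=0x42 idx=6 entry=0x43007 [P=1 RW=1 US=1 PS=0]
  L2: frame=0x43 idx=19 entry=0x46007 [P=1 RW=1 US=1 PS=0]
  L3: frame=0x46 idx=2 entry=0x4D006 [P=0 RW=1 US=1 PS=0]
  → PAGE_NOT_PRESENT  (4 entries read)
#2 VA=0x58582810825 (r,kernel):
  TLB hit vpn=0x58582810 → PA=0x3F825
#3 VA=0x8820061AB2E (r,kernel):
  L0: frame=0x35 idx=17 entry=0x49007 [P=1 RW=1 US=1 PS=0]
  L1: frame=0x49 idx=8 entry=0x4C007 [P=1 RW=1 US=1 PS=0]
  L2: frame=0x4C idx=3 entry=0x4D007 [P=1 RW=1 US=1 PS=0]
  L3: frame=0x4D idx=26 entry=0x50007 [P=1 RW=1 US=1 PS=0]
  ⇒ phys 0x50B2E  [4 reads]

Access #2 PA: 0x3F825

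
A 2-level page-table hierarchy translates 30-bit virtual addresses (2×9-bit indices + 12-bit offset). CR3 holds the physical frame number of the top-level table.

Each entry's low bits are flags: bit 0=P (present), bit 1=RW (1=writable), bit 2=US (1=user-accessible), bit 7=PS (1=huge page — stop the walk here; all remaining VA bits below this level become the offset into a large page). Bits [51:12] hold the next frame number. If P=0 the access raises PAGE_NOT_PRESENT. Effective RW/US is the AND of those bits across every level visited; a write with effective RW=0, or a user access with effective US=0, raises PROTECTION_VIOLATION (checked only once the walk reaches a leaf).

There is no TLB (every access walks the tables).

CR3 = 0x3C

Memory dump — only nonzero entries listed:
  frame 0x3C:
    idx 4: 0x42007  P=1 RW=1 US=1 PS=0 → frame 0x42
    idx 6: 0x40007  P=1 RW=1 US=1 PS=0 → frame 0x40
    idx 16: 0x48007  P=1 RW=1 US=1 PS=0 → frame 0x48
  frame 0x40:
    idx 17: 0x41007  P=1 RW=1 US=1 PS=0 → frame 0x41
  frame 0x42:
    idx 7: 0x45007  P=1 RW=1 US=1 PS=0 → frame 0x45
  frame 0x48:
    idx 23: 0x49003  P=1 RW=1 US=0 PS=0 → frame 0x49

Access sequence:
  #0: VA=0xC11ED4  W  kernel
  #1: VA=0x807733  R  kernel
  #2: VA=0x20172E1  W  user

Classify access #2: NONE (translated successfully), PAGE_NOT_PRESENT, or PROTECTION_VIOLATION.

Walk each access:
#0 VA=0xC11ED4 (w,kernel):
  lvl0: tbl 0x3C, slot 6 ⇒ 0x40007 (P1/RW1/US1/PS0)
  lvl1: tbl 0x40, slot 17 ⇒ 0x41007 (P1/RW1/US1/PS0)
  → PA=0x41ED4  (2 entries read)
#1 VA=0x807733 (r,kernel):
  lvl0: tbl 0x3C, slot 4 ⇒ 0x42007 (P1/RW1/US1/PS0)
  lvl1: tbl 0x42, slot 7 ⇒ 0x45007 (P1/RW1/US1/PS0)
  → PA=0x45733  (2 entries read)
#2 VA=0x20172E1 (w,user):
  lvl0: tbl 0x3C, slot 16 ⇒ 0x48007 (P1/RW1/US1/PS0)
  lvl1: tbl 0x48, slot 23 ⇒ 0x49003 (P1/RW1/US0/PS0)
  ✗ PROTECTION_VIOLATION  [2 reads]

Access #2 fault: PROTECTION_VIOLATION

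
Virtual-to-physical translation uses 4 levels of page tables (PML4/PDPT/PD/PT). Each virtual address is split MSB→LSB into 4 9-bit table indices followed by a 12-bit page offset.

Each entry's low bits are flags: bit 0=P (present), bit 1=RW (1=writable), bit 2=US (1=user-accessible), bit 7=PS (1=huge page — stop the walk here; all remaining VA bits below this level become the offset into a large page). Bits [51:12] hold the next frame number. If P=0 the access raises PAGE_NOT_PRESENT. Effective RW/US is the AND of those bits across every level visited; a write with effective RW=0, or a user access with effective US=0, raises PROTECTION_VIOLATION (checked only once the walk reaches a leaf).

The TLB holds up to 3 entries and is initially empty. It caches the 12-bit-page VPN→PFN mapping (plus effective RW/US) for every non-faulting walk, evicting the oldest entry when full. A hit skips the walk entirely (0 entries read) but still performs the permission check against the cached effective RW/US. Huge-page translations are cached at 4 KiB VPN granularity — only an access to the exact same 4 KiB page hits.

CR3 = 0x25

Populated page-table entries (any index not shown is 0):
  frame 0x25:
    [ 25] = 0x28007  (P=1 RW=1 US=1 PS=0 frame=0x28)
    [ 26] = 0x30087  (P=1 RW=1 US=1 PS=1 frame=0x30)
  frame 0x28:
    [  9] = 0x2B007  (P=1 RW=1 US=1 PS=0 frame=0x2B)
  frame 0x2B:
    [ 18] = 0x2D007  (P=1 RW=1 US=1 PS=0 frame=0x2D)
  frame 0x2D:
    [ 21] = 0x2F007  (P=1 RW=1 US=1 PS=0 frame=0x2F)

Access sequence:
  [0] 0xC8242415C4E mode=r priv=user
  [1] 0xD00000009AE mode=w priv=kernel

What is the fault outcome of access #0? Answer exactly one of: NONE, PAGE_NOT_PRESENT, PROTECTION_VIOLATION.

Trace:
#0 VA=0xC8242415C4E (r,user):
  L0: frame=0x25 idx=25 entry=0x28007 [P=1 RW=1 US=1 PS=0]
  L1: frame=0x28 idx=9 entry=0x2B007 [P=1 RW=1 US=1 PS=0]
  L2: frame=0x2B idx=18 entry=0x2D007 [P=1 RW=1 US=1 PS=0]
  L3: frame=0x2D idx=21 entry=0x2F007 [P=1 RW=1 US=1 PS=0]
  ✓ 0x2FC4E  — 4 lookups
#1 VA=0xD00000009AE (w,kernel):
  L0: frame=0x25 idx=26 entry=0x30087 [P=1 RW=1 US=1 PS=1]
  ✓ 0x309AE (huge @L0)  — 1 lookups

Access #0 fault: NONE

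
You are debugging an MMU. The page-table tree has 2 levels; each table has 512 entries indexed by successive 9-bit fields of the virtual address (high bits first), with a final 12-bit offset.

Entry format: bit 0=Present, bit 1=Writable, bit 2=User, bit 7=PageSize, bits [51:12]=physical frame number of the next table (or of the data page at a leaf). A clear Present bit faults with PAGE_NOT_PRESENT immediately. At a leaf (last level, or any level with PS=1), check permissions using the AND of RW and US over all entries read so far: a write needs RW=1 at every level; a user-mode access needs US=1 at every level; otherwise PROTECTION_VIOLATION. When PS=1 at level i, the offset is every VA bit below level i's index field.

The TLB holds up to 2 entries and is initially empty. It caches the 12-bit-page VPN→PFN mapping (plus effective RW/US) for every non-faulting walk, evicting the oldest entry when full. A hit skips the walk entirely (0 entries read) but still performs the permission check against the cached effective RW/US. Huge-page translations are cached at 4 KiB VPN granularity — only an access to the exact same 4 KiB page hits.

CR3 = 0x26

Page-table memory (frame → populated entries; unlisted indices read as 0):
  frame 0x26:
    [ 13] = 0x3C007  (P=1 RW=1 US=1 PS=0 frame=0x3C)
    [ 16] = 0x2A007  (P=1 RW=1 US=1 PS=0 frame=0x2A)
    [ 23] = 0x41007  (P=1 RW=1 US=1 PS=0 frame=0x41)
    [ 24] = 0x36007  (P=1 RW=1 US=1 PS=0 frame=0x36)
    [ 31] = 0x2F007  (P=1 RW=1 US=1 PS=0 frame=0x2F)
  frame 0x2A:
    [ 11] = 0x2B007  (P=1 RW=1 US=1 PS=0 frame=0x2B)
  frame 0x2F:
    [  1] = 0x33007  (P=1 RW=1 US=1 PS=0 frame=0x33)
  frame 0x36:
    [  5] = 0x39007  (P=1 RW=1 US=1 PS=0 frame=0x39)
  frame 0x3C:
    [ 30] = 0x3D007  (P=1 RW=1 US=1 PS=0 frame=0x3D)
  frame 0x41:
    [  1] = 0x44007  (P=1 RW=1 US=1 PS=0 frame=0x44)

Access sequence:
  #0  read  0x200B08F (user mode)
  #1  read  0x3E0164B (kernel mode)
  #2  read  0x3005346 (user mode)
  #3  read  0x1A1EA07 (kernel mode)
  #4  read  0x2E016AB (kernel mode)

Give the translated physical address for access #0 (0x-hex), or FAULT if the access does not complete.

Per-access translation:
#0 VA=0x200B08F (r,user):
  [0] read 0x26 idx=16: raw=0x2A007 flags P=1 W=1 U=1 S=0
  [1] read 0x2A idx=11: raw=0x2B007 flags P=1 W=1 U=1 S=0
  ✓ 0x2B08F  — 2 lookups
#1 VA=0x3E0164B (r,kernel):
  [0] read 0x26 idx=31: raw=0x2F007 flags P=1 W=1 U=1 S=0
  [1] read 0x2F idx=1: raw=0x33007 flags P=1 W=1 U=1 S=0
  ✓ 0x3364B  — 2 lookups
#2 VA=0x3005346 (r,user):
  [0] read 0x26 idx=24: raw=0x36007 flags P=1 W=1 U=1 S=0
  [1] read 0x36 idx=5: raw=0x39007 flags P=1 W=1 U=1 S=0
  ✓ 0x39346  — 2 lookups
#3 VA=0x1A1EA07 (r,kernel):
  [0] read 0x26 idx=13: raw=0x3C007 flags P=1 W=1 U=1 S=0
  [1] read 0x3C idx=30: raw=0x3D007 flags P=1 W=1 U=1 S=0
  ✓ 0x3DA07  — 2 lookups
#4 VA=0x2E016AB (r,kernel):
  [0] read 0x26 idx=23: raw=0x41007 flags P=1 W=1 U=1 S=0
  [1] read 0x41 idx=1: raw=0x44007 flags P=1 W=1 U=1 S=0
  ✓ 0x446AB  — 2 lookups

Access #0 PA: 0x2B08F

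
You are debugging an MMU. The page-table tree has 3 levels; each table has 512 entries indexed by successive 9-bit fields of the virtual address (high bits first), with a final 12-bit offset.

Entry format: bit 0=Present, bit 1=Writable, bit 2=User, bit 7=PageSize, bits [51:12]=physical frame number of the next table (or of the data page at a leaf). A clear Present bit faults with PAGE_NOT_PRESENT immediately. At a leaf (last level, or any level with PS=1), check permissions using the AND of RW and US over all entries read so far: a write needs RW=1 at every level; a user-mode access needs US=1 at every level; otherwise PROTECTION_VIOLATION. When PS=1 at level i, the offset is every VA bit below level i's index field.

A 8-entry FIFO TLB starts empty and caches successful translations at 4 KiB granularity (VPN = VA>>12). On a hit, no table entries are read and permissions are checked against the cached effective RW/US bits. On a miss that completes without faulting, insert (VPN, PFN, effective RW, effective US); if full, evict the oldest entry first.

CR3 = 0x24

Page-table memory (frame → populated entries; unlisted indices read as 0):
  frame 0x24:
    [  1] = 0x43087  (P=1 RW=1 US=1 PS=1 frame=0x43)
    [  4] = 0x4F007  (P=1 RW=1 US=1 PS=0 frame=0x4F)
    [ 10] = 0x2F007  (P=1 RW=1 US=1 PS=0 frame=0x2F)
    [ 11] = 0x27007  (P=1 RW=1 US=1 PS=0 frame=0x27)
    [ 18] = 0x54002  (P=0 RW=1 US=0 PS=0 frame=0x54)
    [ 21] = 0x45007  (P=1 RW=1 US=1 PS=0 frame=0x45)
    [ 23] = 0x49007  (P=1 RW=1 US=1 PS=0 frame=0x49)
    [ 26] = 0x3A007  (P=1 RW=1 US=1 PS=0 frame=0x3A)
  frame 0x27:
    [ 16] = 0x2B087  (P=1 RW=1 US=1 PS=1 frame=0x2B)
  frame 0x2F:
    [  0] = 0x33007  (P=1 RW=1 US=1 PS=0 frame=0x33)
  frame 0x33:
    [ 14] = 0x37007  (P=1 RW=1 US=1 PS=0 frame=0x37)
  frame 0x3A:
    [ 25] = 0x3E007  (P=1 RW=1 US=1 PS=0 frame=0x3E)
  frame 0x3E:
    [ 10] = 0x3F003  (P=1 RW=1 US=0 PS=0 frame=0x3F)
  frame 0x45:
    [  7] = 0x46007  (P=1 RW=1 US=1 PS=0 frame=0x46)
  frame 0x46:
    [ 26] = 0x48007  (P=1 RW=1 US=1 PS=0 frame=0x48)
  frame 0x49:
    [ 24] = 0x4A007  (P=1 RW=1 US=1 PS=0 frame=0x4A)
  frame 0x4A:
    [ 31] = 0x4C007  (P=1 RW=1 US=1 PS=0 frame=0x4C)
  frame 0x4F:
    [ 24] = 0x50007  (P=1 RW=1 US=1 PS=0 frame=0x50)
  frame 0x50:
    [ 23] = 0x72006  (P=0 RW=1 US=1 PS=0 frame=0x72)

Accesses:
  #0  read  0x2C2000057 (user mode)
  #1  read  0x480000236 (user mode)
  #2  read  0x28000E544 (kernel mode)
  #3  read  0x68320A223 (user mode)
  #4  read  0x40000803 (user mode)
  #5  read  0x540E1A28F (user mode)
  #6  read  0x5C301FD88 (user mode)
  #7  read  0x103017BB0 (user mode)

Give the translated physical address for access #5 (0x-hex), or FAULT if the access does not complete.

Per-access translation:
#0 VA=0x2C2000057 (r,user):
  L0 @0x24[11] → 0x27007  P=1,RW=1,US=1,PS=0
  L1 @0x27[16] → 0x2B087  P=1,RW=1,US=1,PS=1
  ✓ 0x2B057 (huge @L1)  — 2 lookups
#1 VA=0x480000236 (r,user):
  L0 @0x24[18] → 0x54002  P=0,RW=1,US=0,PS=0
  → PAGE_NOT_PRESENT  (1 entries read)
#2 VA=0x28000E544 (r,kernel):
  L0 @0x24[10] → 0x2F007  P=1,RW=1,US=1,PS=0
  L1 @0x2F[0] → 0x33007  P=1,RW=1,US=1,PS=0
  L2 @0x33[14] → 0x37007  P=1,RW=1,US=1,PS=0
  ✓ 0x37544  — 3 lookups
#3 VA=0x68320A223 (r,user):
  L0 @0x24[26] → 0x3A007  P=1,RW=1,US=1,PS=0
  L1 @0x3A[25] → 0x3E007  P=1,RW=1,US=1,PS=0
  L2 @0x3E[10] → 0x3F003  P=1,RW=1,US=0,PS=0
  → PROTECTION_VIOLATION  (3 entries read)
#4 VA=0x40000803 (r,user):
  L0 @0x24[1] → 0x43087  P=1,RW=1,US=1,PS=1
  ✓ 0x43803 (huge @L0)  — 1 lookups
#5 VA=0x540E1A28F (r,user):
  L0 @0x24[21] → 0x45007  P=1,RW=1,US=1,PS=0
  L1 @0x45[7] → 0x46007  P=1,RW=1,US=1,PS=0
  L2 @0x46[26] → 0x48007  P=1,RW=1,US=1,PS=0
  ✓ 0x4828F  — 3 lookups
#6 VA=0x5C301FD88 (r,user):
  L0 @0x24[23] → 0x49007  P=1,RW=1,US=1,PS=0
  L1 @0x49[24] → 0x4A007  P=1,RW=1,US=1,PS=0
  L2 @0x4A[31] → 0x4C007  P=1,RW=1,US=1,PS=0
  ✓ 0x4CD88  — 3 lookups
#7 VA=0x103017BB0 (r,user):
  L0 @0x24[4] → 0x4F007  P=1,RW=1,US=1,PS=0
  L1 @0x4F[24] → 0x50007  P=1,RW=1,US=1,PS=0
  L2 @0x50[23] → 0x72006  P=0,RW=1,US=1,PS=0
  → PAGE_NOT_PRESENT  (3 entries read)

Access #5 PA: 0x4828F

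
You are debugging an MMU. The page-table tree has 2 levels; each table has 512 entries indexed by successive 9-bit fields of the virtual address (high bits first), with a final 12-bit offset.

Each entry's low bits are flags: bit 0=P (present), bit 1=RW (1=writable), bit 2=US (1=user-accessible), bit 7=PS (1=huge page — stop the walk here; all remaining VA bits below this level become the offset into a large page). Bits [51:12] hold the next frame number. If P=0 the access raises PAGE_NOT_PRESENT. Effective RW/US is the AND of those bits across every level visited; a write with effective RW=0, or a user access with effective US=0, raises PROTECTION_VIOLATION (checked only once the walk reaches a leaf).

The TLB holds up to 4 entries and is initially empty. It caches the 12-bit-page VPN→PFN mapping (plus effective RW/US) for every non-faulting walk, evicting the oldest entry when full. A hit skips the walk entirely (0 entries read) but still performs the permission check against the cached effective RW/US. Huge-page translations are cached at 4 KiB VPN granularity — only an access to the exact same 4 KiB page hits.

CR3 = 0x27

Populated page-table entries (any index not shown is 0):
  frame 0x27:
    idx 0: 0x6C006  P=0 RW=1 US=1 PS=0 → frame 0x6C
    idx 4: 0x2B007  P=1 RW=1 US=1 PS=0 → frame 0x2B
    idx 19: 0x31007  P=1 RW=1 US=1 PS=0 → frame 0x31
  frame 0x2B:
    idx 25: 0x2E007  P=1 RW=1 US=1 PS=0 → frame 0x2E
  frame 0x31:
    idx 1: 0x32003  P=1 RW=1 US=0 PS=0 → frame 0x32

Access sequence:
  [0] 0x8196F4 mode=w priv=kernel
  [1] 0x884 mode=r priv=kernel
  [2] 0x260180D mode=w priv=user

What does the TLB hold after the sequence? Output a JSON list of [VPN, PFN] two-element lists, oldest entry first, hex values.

Walk each access:
#0 VA=0x8196F4 (w,kernel):
  L0: frame=0x27 idx=4 entry=0x2B007 [P=1 RW=1 US=1 PS=0]
  L1: frame=0x2B idx=25 entry=0x2E007 [P=1 RW=1 US=1 PS=0]
  → PA=0x2E6F4  (2 entries read)
#1 VA=0x884 (r,kernel):
  L0: frame=0x27 idx=0 entry=0x6C006 [P=0 RW=1 US=1 PS=0]
  ⇒ fault: PAGE_NOT_PRESENT  — 1 lookups
#2 VA=0x260180D (w,user):
  L0: frame=0x27 idx=19 entry=0x31007 [P=1 RW=1 US=1 PS=0]
  L1: frame=0x31 idx=1 entry=0x32003 [P=1 RW=1 US=0 PS=0]
  ⇒ fault: PROTECTION_VIOLATION  — 2 lookups

TLB: [["0x819", "0x2E"]]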